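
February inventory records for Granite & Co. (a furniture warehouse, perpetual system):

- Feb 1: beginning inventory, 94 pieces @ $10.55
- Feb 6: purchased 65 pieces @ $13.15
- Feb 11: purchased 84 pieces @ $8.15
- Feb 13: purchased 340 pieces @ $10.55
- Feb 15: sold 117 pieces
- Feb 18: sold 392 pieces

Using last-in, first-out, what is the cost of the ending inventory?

Feb 15, 117 sold [LIFO — newest first]: 117 @ $10.55 = $1,234.35
Feb 18, 392 sold [LIFO — newest first]: 223 @ $10.55 + 84 @ $8.15 + 65 @ $13.15 + 20 @ $10.55 = $4,103.00
Total COGS = $1,234.35 + $4,103.00 = $5,337.35
Ending inventory: 74 @ $10.55 = $780.70

Ending inventory = $780.70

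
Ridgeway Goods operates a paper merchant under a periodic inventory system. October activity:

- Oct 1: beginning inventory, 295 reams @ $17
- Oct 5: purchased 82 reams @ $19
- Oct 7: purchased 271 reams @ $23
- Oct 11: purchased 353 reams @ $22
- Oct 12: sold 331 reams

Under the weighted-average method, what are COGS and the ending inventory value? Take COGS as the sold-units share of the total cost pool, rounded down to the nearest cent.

COGS = $6,802.52; ending inventory = $13,769.48

Oct 12, sell 331: 331/1001 × $20,572.00 → $6,802.52
Ending inventory (cost pool remaining) = $13,769.48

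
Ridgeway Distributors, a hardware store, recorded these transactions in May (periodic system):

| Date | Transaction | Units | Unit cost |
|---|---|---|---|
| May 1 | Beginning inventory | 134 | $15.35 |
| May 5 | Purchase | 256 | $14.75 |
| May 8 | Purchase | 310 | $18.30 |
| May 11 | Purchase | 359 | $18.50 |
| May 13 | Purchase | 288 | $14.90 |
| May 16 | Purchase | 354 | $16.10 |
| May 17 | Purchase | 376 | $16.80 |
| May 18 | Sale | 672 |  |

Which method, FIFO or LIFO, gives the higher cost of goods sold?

LIFO

FIFO COGS: 134 @ $15.35 + 256 @ $14.75 + 282 @ $18.30 = $10,993.50
LIFO COGS: 376 @ $16.80 + 296 @ $16.10 = $11,082.40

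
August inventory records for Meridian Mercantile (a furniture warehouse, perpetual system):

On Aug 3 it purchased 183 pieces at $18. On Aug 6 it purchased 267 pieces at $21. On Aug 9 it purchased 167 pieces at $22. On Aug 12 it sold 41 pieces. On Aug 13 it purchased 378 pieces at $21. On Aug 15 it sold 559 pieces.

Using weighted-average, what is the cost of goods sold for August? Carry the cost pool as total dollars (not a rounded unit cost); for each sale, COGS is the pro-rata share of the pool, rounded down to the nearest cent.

After Aug 3: 183 on hand, pool $3,294.00 (≈ $18.0000 each)
After Aug 6: 450 on hand, pool $8,901.00 (≈ $19.7800 each)
After Aug 9: 617 on hand, pool $12,575.00 (≈ $20.3809 each)
Aug 12, sell 41: 41/617 × $12,575.00 → $835.61
After Aug 13: 954 on hand, pool $19,677.39 (≈ $20.6262 each)
Aug 15, sell 559: 559/954 × $19,677.39 → $11,530.04
Total COGS = $835.61 + $11,530.04 = $12,365.65
Ending inventory (cost pool remaining) = $8,147.35

COGS = $12,365.65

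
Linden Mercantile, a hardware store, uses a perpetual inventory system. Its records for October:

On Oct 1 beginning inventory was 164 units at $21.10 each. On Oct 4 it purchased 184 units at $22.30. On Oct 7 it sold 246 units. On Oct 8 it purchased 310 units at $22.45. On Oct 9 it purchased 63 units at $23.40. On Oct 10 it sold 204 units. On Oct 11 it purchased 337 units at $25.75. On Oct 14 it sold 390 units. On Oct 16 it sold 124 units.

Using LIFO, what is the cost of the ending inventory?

Ending inventory = $1,983.40

Oct 7, 246 sold [LIFO — newest first]: 184 @ $22.30 + 62 @ $21.10 = $5,411.40
Oct 10, 204 sold [LIFO — newest first]: 63 @ $23.40 + 141 @ $22.45 = $4,639.65
Oct 14, 390 sold [LIFO — newest first]: 337 @ $25.75 + 53 @ $22.45 = $9,867.60
Oct 16, 124 sold [LIFO — newest first]: 116 @ $22.45 + 8 @ $21.10 = $2,773.00
Total COGS = $5,411.40 + $4,639.65 + $9,867.60 + $2,773.00 = $22,691.65
Ending inventory: 94 @ $21.10 = $1,983.40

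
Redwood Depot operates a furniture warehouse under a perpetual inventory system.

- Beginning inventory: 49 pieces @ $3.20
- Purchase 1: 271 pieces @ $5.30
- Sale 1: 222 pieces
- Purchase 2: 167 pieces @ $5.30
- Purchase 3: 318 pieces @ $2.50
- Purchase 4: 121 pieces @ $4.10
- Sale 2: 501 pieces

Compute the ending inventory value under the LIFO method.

Ending inventory = $973.00

Sale 1 (222) [LIFO — newest first]: 222 @ $5.30 = $1,176.60
Sale 2 (501) [LIFO — newest first]: 121 @ $4.10 + 318 @ $2.50 + 62 @ $5.30 = $1,619.70
Total COGS = $1,176.60 + $1,619.70 = $2,796.30
Ending inventory: 49 @ $3.20 + 49 @ $5.30 + 105 @ $5.30 = $973.00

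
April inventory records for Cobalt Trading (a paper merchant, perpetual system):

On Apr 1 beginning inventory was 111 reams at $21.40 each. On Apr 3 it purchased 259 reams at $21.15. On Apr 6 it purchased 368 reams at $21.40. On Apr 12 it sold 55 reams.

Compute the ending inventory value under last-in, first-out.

Apr 12, 55 sold [LIFO — newest first]: 55 @ $21.40 = $1,177.00
Ending inventory: 111 @ $21.40 + 259 @ $21.15 + 313 @ $21.40 = $14,551.45

Ending inventory = $14,551.45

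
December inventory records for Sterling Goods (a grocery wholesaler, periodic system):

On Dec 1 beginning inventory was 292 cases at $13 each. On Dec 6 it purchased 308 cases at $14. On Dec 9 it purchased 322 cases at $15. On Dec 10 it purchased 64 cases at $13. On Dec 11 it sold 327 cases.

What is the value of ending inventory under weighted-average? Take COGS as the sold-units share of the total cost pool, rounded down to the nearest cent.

Dec 11, sell 327: 327/986 × $13,770.00 → $4,566.72
Ending inventory (cost pool remaining) = $9,203.28

Ending inventory = $9,203.28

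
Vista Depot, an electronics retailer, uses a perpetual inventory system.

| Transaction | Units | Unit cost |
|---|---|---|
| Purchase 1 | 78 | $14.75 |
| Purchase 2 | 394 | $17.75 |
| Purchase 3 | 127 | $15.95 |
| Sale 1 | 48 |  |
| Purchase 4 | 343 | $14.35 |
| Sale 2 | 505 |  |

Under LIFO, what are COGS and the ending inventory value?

COGS = $8,420.95; ending inventory = $6,670.75

Sale 1 (48) [LIFO — newest first]: 48 @ $15.95 = $765.60
Sale 2 (505) [LIFO — newest first]: 343 @ $14.35 + 79 @ $15.95 + 83 @ $17.75 = $7,655.35
Total COGS = $765.60 + $7,655.35 = $8,420.95
Ending inventory: 78 @ $14.75 + 311 @ $17.75 = $6,670.75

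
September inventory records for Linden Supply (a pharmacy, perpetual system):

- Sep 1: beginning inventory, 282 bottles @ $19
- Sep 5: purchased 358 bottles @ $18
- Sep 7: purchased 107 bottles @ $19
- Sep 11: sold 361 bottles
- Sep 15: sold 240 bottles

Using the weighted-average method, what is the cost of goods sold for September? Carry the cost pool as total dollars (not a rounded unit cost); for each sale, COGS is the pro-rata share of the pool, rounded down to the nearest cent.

After Sep 1: 282 on hand, pool $5,358.00 (≈ $19.0000 each)
After Sep 5: 640 on hand, pool $11,802.00 (≈ $18.4406 each)
After Sep 7: 747 on hand, pool $13,835.00 (≈ $18.5207 each)
Sep 11, sell 361: 361/747 × $13,835.00 → $6,685.99
Sep 15, sell 240: 240/386 × $7,149.01 → $4,444.98
Total COGS = $6,685.99 + $4,444.98 = $11,130.97
Ending inventory (cost pool remaining) = $2,704.03

COGS = $11,130.97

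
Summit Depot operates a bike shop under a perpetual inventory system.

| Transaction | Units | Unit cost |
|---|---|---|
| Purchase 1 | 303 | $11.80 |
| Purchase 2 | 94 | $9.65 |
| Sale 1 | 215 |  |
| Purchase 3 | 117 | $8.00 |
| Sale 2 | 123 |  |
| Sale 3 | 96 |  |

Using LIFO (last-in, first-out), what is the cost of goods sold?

Sale 1 (215) [LIFO — newest first]: 94 @ $9.65 + 121 @ $11.80 = $2,334.90
Sale 2 (123) [LIFO — newest first]: 117 @ $8.00 + 6 @ $11.80 = $1,006.80
Sale 3 (96) [LIFO — newest first]: 96 @ $11.80 = $1,132.80
Total COGS = $2,334.90 + $1,006.80 + $1,132.80 = $4,474.50
Ending inventory: 80 @ $11.80 = $944.00

COGS = $4,474.50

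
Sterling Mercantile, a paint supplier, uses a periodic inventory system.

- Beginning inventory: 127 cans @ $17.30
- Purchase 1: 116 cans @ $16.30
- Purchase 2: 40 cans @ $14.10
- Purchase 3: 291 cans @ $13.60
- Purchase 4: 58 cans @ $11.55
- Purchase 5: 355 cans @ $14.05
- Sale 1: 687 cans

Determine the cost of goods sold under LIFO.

COGS = $9,384.05

Sale 1 (687) [LIFO — newest first]: 355 @ $14.05 + 58 @ $11.55 + 274 @ $13.60 = $9,384.05
Ending inventory: 127 @ $17.30 + 116 @ $16.30 + 40 @ $14.10 + 17 @ $13.60 = $4,883.10
Check: goods available $14,267.15 = COGS $9,384.05 + ending $4,883.10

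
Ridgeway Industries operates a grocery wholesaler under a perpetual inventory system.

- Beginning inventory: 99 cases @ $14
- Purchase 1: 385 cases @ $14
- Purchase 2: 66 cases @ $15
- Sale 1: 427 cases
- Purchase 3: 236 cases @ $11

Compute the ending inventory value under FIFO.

Sale 1 (427) [FIFO — oldest first]: 99 @ $14 + 328 @ $14 = $5,978
Ending inventory: 57 @ $14 + 66 @ $15 + 236 @ $11 = $4,384
Check: goods available $10,362 = COGS $5,978 + ending $4,384

Ending inventory = $4,384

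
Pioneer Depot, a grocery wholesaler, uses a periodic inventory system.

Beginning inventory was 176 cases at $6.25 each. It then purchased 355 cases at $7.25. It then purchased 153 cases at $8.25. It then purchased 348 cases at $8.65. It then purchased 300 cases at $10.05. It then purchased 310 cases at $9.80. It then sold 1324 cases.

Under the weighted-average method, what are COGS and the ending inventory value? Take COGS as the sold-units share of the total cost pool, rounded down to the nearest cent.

COGS = $11,288.02; ending inventory = $2,711.18

Sale 1, sell 1324: 1324/1642 × $13,999.20 → $11,288.02
Ending inventory (cost pool remaining) = $2,711.18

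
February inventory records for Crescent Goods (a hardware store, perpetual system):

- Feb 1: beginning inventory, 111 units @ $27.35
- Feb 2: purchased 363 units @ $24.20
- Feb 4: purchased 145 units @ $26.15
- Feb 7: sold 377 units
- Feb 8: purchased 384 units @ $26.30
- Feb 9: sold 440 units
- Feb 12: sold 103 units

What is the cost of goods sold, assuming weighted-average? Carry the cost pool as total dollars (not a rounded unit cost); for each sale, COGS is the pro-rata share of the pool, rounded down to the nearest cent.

After Feb 1: 111 on hand, pool $3,035.85 (≈ $27.3500 each)
After Feb 2: 474 on hand, pool $11,820.45 (≈ $24.9377 each)
After Feb 4: 619 on hand, pool $15,612.20 (≈ $25.2216 each)
Feb 7, sell 377: 377/619 × $15,612.20 → $9,508.56
After Feb 8: 626 on hand, pool $16,202.84 (≈ $25.8831 each)
Feb 9, sell 440: 440/626 × $16,202.84 → $11,388.57
Feb 12, sell 103: 103/186 × $4,814.27 → $2,665.96
Total COGS = $9,508.56 + $11,388.57 + $2,665.96 = $23,563.09
Ending inventory (cost pool remaining) = $2,148.31

COGS = $23,563.09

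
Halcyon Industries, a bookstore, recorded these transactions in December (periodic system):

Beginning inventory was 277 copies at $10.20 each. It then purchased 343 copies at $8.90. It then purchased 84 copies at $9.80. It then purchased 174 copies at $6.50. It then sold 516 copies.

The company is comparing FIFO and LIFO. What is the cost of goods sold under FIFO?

FIFO COGS: 277 @ $10.20 + 239 @ $8.90 = $4,952.50
LIFO COGS: 174 @ $6.50 + 84 @ $9.80 + 258 @ $8.90 = $4,250.40

COGS = $4,952.50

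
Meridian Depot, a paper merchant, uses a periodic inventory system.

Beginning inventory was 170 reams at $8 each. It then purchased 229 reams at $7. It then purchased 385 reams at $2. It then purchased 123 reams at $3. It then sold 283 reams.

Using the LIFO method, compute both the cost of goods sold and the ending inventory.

COGS = $689; ending inventory = $3,413

Sale 1 (283) [LIFO — newest first]: 123 @ $3 + 160 @ $2 = $689
Ending inventory: 170 @ $8 + 229 @ $7 + 225 @ $2 = $3,413
Check: goods available $4,102 = COGS $689 + ending $3,413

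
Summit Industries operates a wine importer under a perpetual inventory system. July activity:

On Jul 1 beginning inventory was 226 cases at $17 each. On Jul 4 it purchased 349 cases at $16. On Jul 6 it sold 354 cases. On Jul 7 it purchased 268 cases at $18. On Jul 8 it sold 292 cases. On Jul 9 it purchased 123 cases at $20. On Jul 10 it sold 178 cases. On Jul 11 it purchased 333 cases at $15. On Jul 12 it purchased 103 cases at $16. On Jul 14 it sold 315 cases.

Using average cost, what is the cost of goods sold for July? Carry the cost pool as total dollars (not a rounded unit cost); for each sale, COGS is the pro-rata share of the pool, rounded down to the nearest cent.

COGS = $19,146.51

After Jul 1: 226 on hand, pool $3,842.00 (≈ $17.0000 each)
After Jul 4: 575 on hand, pool $9,426.00 (≈ $16.3930 each)
Jul 6, sell 354: 354/575 × $9,426.00 → $5,803.13
After Jul 7: 489 on hand, pool $8,446.87 (≈ $17.2738 each)
Jul 8, sell 292: 292/489 × $8,446.87 → $5,043.93
After Jul 9: 320 on hand, pool $5,862.94 (≈ $18.3217 each)
Jul 10, sell 178: 178/320 × $5,862.94 → $3,261.26
After Jul 11: 475 on hand, pool $7,596.68 (≈ $15.9930 each)
After Jul 12: 578 on hand, pool $9,244.68 (≈ $15.9943 each)
Jul 14, sell 315: 315/578 × $9,244.68 → $5,038.19
Total COGS = $5,803.13 + $5,043.93 + $3,261.26 + $5,038.19 = $19,146.51
Ending inventory (cost pool remaining) = $4,206.49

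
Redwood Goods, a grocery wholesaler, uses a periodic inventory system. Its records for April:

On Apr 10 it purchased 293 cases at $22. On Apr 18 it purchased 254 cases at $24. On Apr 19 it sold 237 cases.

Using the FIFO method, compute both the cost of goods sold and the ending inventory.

Apr 19, 237 sold [FIFO — oldest first]: 237 @ $22 = $5,214
Ending inventory: 56 @ $22 + 254 @ $24 = $7,328

COGS = $5,214; ending inventory = $7,328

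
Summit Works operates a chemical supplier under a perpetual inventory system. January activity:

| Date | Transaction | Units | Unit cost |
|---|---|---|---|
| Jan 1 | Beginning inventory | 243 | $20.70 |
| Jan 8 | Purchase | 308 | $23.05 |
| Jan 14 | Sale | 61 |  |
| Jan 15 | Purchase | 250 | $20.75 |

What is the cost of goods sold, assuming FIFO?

Jan 14, 61 sold [FIFO — oldest first]: 61 @ $20.70 = $1,262.70
Ending inventory: 182 @ $20.70 + 308 @ $23.05 + 250 @ $20.75 = $16,054.30

COGS = $1,262.70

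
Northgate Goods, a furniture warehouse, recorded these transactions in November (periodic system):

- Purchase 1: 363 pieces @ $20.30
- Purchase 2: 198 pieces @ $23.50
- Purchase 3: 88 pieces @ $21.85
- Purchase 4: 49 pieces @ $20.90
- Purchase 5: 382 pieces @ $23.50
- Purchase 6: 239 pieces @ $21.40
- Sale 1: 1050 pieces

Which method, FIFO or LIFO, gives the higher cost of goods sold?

LIFO

FIFO COGS: 363 @ $20.30 + 198 @ $23.50 + 88 @ $21.85 + 49 @ $20.90 + 352 @ $23.50 = $23,240.80
LIFO COGS: 239 @ $21.40 + 382 @ $23.50 + 49 @ $20.90 + 88 @ $21.85 + 198 @ $23.50 + 94 @ $20.30 = $23,599.70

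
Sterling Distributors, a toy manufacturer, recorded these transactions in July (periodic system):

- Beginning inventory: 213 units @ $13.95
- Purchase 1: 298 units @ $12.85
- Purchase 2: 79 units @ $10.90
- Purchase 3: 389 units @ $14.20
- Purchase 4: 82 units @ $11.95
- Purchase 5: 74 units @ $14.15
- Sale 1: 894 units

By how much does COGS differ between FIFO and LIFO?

FIFO COGS: 213 @ $13.95 + 298 @ $12.85 + 79 @ $10.90 + 304 @ $14.20 = $11,978.55
LIFO COGS: 74 @ $14.15 + 82 @ $11.95 + 389 @ $14.20 + 79 @ $10.90 + 270 @ $12.85 = $11,881.40
Difference = |$11,978.55 − $11,881.40| = $97.15

$97.15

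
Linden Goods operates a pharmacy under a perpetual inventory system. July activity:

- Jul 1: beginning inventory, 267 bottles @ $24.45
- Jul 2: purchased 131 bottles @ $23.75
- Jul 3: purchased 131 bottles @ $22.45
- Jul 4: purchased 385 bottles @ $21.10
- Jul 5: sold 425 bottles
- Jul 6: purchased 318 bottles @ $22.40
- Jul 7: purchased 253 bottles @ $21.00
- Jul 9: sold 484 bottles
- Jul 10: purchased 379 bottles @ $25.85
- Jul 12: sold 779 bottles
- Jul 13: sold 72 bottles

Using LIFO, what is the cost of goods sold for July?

COGS = $40,394.40

Jul 5, 425 sold [LIFO — newest first]: 385 @ $21.10 + 40 @ $22.45 = $9,021.50
Jul 9, 484 sold [LIFO — newest first]: 253 @ $21.00 + 231 @ $22.40 = $10,487.40
Jul 12, 779 sold [LIFO — newest first]: 379 @ $25.85 + 87 @ $22.40 + 91 @ $22.45 + 131 @ $23.75 + 91 @ $24.45 = $19,125.10
Jul 13, 72 sold [LIFO — newest first]: 72 @ $24.45 = $1,760.40
Total COGS = $9,021.50 + $10,487.40 + $19,125.10 + $1,760.40 = $40,394.40
Ending inventory: 104 @ $24.45 = $2,542.80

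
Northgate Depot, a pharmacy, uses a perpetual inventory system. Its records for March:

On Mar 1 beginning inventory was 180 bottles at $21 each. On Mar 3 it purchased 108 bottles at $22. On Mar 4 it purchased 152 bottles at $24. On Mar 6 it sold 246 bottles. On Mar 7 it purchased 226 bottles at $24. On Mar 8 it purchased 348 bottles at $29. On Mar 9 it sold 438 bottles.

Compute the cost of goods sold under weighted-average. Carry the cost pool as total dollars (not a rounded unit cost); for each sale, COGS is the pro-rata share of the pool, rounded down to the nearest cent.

After Mar 1: 180 on hand, pool $3,780.00 (≈ $21.0000 each)
After Mar 3: 288 on hand, pool $6,156.00 (≈ $21.3750 each)
After Mar 4: 440 on hand, pool $9,804.00 (≈ $22.2818 each)
Mar 6, sell 246: 246/440 × $9,804.00 → $5,481.32
After Mar 7: 420 on hand, pool $9,746.68 (≈ $23.2064 each)
After Mar 8: 768 on hand, pool $19,838.68 (≈ $25.8316 each)
Mar 9, sell 438: 438/768 × $19,838.68 → $11,314.24
Total COGS = $5,481.32 + $11,314.24 = $16,795.56
Ending inventory (cost pool remaining) = $8,524.44
Check: goods available $25,320.00 = COGS $16,795.56 + ending $8,524.44

COGS = $16,795.56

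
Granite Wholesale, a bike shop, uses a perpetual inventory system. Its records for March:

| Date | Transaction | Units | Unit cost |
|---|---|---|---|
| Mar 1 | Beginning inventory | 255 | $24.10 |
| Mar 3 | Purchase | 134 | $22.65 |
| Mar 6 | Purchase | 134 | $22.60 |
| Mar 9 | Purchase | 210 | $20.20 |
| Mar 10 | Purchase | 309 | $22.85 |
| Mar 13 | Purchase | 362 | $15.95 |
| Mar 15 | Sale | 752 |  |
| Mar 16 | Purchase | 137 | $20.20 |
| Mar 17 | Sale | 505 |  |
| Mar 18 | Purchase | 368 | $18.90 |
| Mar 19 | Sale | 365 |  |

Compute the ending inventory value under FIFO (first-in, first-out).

Ending inventory = $5,424.30

Mar 15, 752 sold [FIFO — oldest first]: 255 @ $24.10 + 134 @ $22.65 + 134 @ $22.60 + 210 @ $20.20 + 19 @ $22.85 = $16,885.15
Mar 17, 505 sold [FIFO — oldest first]: 290 @ $22.85 + 215 @ $15.95 = $10,055.75
Mar 19, 365 sold [FIFO — oldest first]: 147 @ $15.95 + 137 @ $20.20 + 81 @ $18.90 = $6,642.95
Total COGS = $16,885.15 + $10,055.75 + $6,642.95 = $33,583.85
Ending inventory: 287 @ $18.90 = $5,424.30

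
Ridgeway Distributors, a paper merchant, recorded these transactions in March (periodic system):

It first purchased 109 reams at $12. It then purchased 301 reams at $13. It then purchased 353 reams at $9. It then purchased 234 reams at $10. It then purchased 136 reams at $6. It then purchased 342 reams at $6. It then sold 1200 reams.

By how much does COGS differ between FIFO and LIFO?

FIFO COGS: 109 @ $12 + 301 @ $13 + 353 @ $9 + 234 @ $10 + 136 @ $6 + 67 @ $6 = $11,956
LIFO COGS: 342 @ $6 + 136 @ $6 + 234 @ $10 + 353 @ $9 + 135 @ $13 = $10,140
Difference = |$11,956 − $10,140| = $1,816

$1,816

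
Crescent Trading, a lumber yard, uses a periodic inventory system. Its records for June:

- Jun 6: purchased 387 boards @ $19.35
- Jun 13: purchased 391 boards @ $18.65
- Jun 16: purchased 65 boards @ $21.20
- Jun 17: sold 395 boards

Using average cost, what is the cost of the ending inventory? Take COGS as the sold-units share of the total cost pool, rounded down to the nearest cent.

Jun 17, sell 395: 395/843 × $16,158.60 → $7,571.34
Ending inventory (cost pool remaining) = $8,587.26

Ending inventory = $8,587.26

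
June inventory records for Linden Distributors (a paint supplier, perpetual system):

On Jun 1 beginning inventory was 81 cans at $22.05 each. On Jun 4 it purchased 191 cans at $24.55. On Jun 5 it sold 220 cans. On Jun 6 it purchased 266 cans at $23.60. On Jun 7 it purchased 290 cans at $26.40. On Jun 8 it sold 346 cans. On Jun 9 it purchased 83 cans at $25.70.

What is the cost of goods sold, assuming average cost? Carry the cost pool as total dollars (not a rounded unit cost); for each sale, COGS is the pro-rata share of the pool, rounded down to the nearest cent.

COGS = $13,870.98

After Jun 1: 81 on hand, pool $1,786.05 (≈ $22.0500 each)
After Jun 4: 272 on hand, pool $6,475.10 (≈ $23.8055 each)
Jun 5, sell 220: 220/272 × $6,475.10 → $5,237.21
After Jun 6: 318 on hand, pool $7,515.49 (≈ $23.6336 each)
After Jun 7: 608 on hand, pool $15,171.49 (≈ $24.9531 each)
Jun 8, sell 346: 346/608 × $15,171.49 → $8,633.77
After Jun 9: 345 on hand, pool $8,670.82 (≈ $25.1328 each)
Total COGS = $5,237.21 + $8,633.77 = $13,870.98
Ending inventory (cost pool remaining) = $8,670.82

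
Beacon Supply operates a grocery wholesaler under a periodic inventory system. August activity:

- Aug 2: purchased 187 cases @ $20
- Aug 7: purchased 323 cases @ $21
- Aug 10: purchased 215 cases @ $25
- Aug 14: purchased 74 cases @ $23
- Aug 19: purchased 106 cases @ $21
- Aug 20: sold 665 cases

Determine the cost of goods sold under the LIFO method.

COGS = $14,973

Aug 20, 665 sold [LIFO — newest first]: 106 @ $21 + 74 @ $23 + 215 @ $25 + 270 @ $21 = $14,973
Ending inventory: 187 @ $20 + 53 @ $21 = $4,853
Check: goods available $19,826 = COGS $14,973 + ending $4,853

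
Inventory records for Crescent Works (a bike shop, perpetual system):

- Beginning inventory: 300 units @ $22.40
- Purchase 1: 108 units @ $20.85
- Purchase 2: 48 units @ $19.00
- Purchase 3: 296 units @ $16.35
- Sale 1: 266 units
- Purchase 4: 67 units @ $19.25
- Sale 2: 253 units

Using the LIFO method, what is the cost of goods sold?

Sale 1 (266) [LIFO — newest first]: 266 @ $16.35 = $4,349.10
Sale 2 (253) [LIFO — newest first]: 67 @ $19.25 + 30 @ $16.35 + 48 @ $19.00 + 108 @ $20.85 = $4,944.05
Total COGS = $4,349.10 + $4,944.05 = $9,293.15
Ending inventory: 300 @ $22.40 = $6,720.00
Check: goods available $16,013.15 = COGS $9,293.15 + ending $6,720.00

COGS = $9,293.15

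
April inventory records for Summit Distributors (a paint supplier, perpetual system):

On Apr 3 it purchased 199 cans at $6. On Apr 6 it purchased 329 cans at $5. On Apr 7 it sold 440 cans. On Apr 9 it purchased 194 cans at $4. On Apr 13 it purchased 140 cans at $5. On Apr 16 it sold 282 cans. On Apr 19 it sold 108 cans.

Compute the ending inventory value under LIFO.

Apr 7, 440 sold [LIFO — newest first]: 329 @ $5 + 111 @ $6 = $2,311
Apr 16, 282 sold [LIFO — newest first]: 140 @ $5 + 142 @ $4 = $1,268
Apr 19, 108 sold [LIFO — newest first]: 52 @ $4 + 56 @ $6 = $544
Total COGS = $2,311 + $1,268 + $544 = $4,123
Ending inventory: 32 @ $6 = $192

Ending inventory = $192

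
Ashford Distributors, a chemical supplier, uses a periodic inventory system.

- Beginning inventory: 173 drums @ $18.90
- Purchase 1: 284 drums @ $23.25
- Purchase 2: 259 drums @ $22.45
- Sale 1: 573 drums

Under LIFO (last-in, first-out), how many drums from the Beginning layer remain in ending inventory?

Sale 1 (573) [LIFO — newest first]: 259 @ $22.45 + 284 @ $23.25 + 30 @ $18.90 = $12,984.55
Ending inventory: 143 @ $18.90 = $2,702.70
Check: goods available $15,687.25 = COGS $12,984.55 + ending $2,702.70

143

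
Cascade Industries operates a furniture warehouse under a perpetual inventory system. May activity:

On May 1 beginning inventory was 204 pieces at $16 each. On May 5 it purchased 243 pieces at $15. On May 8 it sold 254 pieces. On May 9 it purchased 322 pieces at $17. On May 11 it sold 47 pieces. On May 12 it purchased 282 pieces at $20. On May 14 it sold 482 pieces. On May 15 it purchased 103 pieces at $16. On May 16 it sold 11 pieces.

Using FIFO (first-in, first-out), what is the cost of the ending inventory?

May 8, 254 sold [FIFO — oldest first]: 204 @ $16 + 50 @ $15 = $4,014
May 11, 47 sold [FIFO — oldest first]: 47 @ $15 = $705
May 14, 482 sold [FIFO — oldest first]: 146 @ $15 + 322 @ $17 + 14 @ $20 = $7,944
May 16, 11 sold [FIFO — oldest first]: 11 @ $20 = $220
Total COGS = $4,014 + $705 + $7,944 + $220 = $12,883
Ending inventory: 257 @ $20 + 103 @ $16 = $6,788

Ending inventory = $6,788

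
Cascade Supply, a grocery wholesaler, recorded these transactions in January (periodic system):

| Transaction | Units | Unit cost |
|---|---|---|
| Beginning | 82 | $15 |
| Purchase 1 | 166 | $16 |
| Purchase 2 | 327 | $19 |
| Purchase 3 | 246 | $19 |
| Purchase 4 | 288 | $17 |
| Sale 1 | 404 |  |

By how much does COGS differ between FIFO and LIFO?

$250

FIFO COGS: 82 @ $15 + 166 @ $16 + 156 @ $19 = $6,850
LIFO COGS: 288 @ $17 + 116 @ $19 = $7,100
Difference = |$6,850 − $7,100| = $250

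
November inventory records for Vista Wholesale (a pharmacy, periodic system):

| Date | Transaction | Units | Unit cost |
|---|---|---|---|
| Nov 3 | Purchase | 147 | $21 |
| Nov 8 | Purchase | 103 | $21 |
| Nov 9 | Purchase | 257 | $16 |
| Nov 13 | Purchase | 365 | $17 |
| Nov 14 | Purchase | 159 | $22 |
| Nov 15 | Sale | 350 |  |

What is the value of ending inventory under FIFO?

Nov 15, 350 sold [FIFO — oldest first]: 147 @ $21 + 103 @ $21 + 100 @ $16 = $6,850
Ending inventory: 157 @ $16 + 365 @ $17 + 159 @ $22 = $12,215
Check: goods available $19,065 = COGS $6,850 + ending $12,215

Ending inventory = $12,215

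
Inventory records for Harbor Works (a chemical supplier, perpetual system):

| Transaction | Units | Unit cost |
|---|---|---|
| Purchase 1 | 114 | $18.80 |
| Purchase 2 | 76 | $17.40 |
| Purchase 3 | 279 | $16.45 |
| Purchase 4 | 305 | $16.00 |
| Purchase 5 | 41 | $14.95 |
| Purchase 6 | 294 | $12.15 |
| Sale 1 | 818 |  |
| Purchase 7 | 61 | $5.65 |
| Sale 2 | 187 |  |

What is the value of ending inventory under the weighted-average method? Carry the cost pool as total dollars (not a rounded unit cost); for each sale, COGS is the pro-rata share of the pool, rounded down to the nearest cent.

Ending inventory = $2,267.33

After Purchase 1: 114 on hand, pool $2,143.20 (≈ $18.8000 each)
After Purchase 2: 190 on hand, pool $3,465.60 (≈ $18.2400 each)
After Purchase 3: 469 on hand, pool $8,055.15 (≈ $17.1752 each)
After Purchase 4: 774 on hand, pool $12,935.15 (≈ $16.7121 each)
After Purchase 5: 815 on hand, pool $13,548.10 (≈ $16.6234 each)
After Purchase 6: 1109 on hand, pool $17,120.20 (≈ $15.4375 each)
Sale 1, sell 818: 818/1109 × $17,120.20 → $12,627.88
After Purchase 7: 352 on hand, pool $4,836.97 (≈ $13.7414 each)
Sale 2, sell 187: 187/352 × $4,836.97 → $2,569.64
Total COGS = $12,627.88 + $2,569.64 = $15,197.52
Ending inventory (cost pool remaining) = $2,267.33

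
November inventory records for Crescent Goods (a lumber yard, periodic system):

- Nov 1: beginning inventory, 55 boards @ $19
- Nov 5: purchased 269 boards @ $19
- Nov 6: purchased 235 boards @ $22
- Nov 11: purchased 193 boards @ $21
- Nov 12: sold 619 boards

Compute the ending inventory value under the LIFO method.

Ending inventory = $2,527

Nov 12, 619 sold [LIFO — newest first]: 193 @ $21 + 235 @ $22 + 191 @ $19 = $12,852
Ending inventory: 55 @ $19 + 78 @ $19 = $2,527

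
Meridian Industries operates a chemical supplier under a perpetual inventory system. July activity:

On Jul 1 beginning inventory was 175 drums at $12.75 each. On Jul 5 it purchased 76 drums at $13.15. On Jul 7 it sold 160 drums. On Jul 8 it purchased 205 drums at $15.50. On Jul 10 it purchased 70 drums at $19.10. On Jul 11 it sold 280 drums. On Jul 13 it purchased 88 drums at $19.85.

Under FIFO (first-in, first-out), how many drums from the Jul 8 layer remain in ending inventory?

16

Jul 7, 160 sold [FIFO — oldest first]: 160 @ $12.75 = $2,040.00
Jul 11, 280 sold [FIFO — oldest first]: 15 @ $12.75 + 76 @ $13.15 + 189 @ $15.50 = $4,120.15
Total COGS = $2,040.00 + $4,120.15 = $6,160.15
Ending inventory: 16 @ $15.50 + 70 @ $19.10 + 88 @ $19.85 = $3,331.80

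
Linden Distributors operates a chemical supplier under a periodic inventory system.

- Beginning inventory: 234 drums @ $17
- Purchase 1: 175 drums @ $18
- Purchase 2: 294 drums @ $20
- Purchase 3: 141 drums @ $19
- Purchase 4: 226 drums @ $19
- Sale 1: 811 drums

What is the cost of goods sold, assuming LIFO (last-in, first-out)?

COGS = $15,553

Sale 1 (811) [LIFO — newest first]: 226 @ $19 + 141 @ $19 + 294 @ $20 + 150 @ $18 = $15,553
Ending inventory: 234 @ $17 + 25 @ $18 = $4,428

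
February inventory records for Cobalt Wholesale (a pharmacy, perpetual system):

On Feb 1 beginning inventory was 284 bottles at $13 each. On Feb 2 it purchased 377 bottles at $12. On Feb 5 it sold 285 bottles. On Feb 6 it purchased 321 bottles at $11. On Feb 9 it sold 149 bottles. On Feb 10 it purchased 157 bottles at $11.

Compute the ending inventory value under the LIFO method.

Feb 5, 285 sold [LIFO — newest first]: 285 @ $12 = $3,420
Feb 9, 149 sold [LIFO — newest first]: 149 @ $11 = $1,639
Total COGS = $3,420 + $1,639 = $5,059
Ending inventory: 284 @ $13 + 92 @ $12 + 172 @ $11 + 157 @ $11 = $8,415

Ending inventory = $8,415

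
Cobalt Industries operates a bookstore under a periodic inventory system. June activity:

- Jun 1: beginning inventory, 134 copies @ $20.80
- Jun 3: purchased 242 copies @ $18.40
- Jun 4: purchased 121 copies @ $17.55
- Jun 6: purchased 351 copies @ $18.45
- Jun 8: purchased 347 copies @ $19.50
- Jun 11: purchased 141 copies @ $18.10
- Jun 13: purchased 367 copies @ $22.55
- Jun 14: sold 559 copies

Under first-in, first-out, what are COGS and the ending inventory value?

Jun 14, 559 sold [FIFO — oldest first]: 134 @ $20.80 + 242 @ $18.40 + 121 @ $17.55 + 62 @ $18.45 = $10,507.45
Ending inventory: 289 @ $18.45 + 347 @ $19.50 + 141 @ $18.10 + 367 @ $22.55 = $22,926.50
Check: goods available $33,433.95 = COGS $10,507.45 + ending $22,926.50

COGS = $10,507.45; ending inventory = $22,926.50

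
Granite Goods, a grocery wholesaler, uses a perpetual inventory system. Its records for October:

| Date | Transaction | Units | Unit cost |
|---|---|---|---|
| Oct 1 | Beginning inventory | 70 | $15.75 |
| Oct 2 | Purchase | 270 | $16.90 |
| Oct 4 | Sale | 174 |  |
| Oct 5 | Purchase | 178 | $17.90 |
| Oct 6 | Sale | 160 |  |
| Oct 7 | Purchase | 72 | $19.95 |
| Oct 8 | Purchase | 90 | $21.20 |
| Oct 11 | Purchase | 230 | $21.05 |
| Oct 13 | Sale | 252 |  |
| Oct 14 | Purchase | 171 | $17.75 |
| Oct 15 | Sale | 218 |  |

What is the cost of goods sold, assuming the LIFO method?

COGS = $15,144.15

Oct 4, 174 sold [LIFO — newest first]: 174 @ $16.90 = $2,940.60
Oct 6, 160 sold [LIFO — newest first]: 160 @ $17.90 = $2,864.00
Oct 13, 252 sold [LIFO — newest first]: 230 @ $21.05 + 22 @ $21.20 = $5,307.90
Oct 15, 218 sold [LIFO — newest first]: 171 @ $17.75 + 47 @ $21.20 = $4,031.65
Total COGS = $2,940.60 + $2,864.00 + $5,307.90 + $4,031.65 = $15,144.15
Ending inventory: 70 @ $15.75 + 96 @ $16.90 + 18 @ $17.90 + 72 @ $19.95 + 21 @ $21.20 = $4,928.70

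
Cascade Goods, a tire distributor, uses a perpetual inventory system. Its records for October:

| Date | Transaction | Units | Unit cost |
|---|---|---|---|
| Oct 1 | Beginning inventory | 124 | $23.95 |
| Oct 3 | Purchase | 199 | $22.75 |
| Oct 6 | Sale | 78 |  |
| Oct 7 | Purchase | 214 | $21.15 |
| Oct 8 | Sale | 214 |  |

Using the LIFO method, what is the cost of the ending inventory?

Ending inventory = $5,722.55

Oct 6, 78 sold [LIFO — newest first]: 78 @ $22.75 = $1,774.50
Oct 8, 214 sold [LIFO — newest first]: 214 @ $21.15 = $4,526.10
Total COGS = $1,774.50 + $4,526.10 = $6,300.60
Ending inventory: 124 @ $23.95 + 121 @ $22.75 = $5,722.55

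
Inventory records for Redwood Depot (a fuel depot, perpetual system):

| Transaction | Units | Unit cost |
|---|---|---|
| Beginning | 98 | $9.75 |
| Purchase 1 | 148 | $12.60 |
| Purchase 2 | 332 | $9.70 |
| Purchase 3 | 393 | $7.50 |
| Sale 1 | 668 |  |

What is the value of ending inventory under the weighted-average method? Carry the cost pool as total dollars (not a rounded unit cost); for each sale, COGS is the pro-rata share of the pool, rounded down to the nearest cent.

Ending inventory = $2,804.77

After Beginning: 98 on hand, pool $955.50 (≈ $9.7500 each)
After Purchase 1: 246 on hand, pool $2,820.30 (≈ $11.4646 each)
After Purchase 2: 578 on hand, pool $6,040.70 (≈ $10.4510 each)
After Purchase 3: 971 on hand, pool $8,988.20 (≈ $9.2566 each)
Sale 1, sell 668: 668/971 × $8,988.20 → $6,183.43
Ending inventory (cost pool remaining) = $2,804.77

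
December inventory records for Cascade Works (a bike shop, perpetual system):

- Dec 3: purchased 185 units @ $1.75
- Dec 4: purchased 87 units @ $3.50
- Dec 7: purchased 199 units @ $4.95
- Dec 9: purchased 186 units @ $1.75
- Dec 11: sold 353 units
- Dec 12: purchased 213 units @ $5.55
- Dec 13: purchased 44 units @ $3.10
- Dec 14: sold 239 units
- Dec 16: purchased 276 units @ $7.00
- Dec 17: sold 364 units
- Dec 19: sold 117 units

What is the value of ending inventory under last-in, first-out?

Ending inventory = $204.75

Dec 11, 353 sold [LIFO — newest first]: 186 @ $1.75 + 167 @ $4.95 = $1,152.15
Dec 14, 239 sold [LIFO — newest first]: 44 @ $3.10 + 195 @ $5.55 = $1,218.65
Dec 17, 364 sold [LIFO — newest first]: 276 @ $7.00 + 18 @ $5.55 + 32 @ $4.95 + 38 @ $3.50 = $2,323.30
Dec 19, 117 sold [LIFO — newest first]: 49 @ $3.50 + 68 @ $1.75 = $290.50
Total COGS = $1,152.15 + $1,218.65 + $2,323.30 + $290.50 = $4,984.60
Ending inventory: 117 @ $1.75 = $204.75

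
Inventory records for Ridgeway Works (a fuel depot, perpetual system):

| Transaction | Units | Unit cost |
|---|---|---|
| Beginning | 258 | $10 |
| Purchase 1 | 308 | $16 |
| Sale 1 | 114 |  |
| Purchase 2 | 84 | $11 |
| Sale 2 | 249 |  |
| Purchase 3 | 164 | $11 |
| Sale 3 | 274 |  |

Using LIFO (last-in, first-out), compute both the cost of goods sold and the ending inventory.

Sale 1 (114) [LIFO — newest first]: 114 @ $16 = $1,824
Sale 2 (249) [LIFO — newest first]: 84 @ $11 + 165 @ $16 = $3,564
Sale 3 (274) [LIFO — newest first]: 164 @ $11 + 29 @ $16 + 81 @ $10 = $3,078
Total COGS = $1,824 + $3,564 + $3,078 = $8,466
Ending inventory: 177 @ $10 = $1,770
Check: goods available $10,236 = COGS $8,466 + ending $1,770

COGS = $8,466; ending inventory = $1,770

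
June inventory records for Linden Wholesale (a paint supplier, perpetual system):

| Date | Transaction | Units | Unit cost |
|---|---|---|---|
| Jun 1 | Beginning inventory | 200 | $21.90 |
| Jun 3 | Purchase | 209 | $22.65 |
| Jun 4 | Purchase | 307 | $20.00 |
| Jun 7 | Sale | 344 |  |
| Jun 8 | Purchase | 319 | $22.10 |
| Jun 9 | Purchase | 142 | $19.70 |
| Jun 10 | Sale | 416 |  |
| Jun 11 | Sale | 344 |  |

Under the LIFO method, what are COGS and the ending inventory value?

Jun 7, 344 sold [LIFO — newest first]: 307 @ $20.00 + 37 @ $22.65 = $6,978.05
Jun 10, 416 sold [LIFO — newest first]: 142 @ $19.70 + 274 @ $22.10 = $8,852.80
Jun 11, 344 sold [LIFO — newest first]: 45 @ $22.10 + 172 @ $22.65 + 127 @ $21.90 = $7,671.60
Total COGS = $6,978.05 + $8,852.80 + $7,671.60 = $23,502.45
Ending inventory: 73 @ $21.90 = $1,598.70
Check: goods available $25,101.15 = COGS $23,502.45 + ending $1,598.70

COGS = $23,502.45; ending inventory = $1,598.70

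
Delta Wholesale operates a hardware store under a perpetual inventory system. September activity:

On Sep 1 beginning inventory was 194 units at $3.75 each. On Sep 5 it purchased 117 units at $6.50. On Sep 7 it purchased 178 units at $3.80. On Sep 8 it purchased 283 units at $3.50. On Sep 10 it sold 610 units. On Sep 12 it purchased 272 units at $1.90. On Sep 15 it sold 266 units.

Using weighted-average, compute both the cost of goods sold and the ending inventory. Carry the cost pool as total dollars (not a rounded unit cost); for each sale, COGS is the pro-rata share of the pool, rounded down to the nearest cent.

After Sep 1: 194 on hand, pool $727.50 (≈ $3.7500 each)
After Sep 5: 311 on hand, pool $1,488.00 (≈ $4.7846 each)
After Sep 7: 489 on hand, pool $2,164.40 (≈ $4.4262 each)
After Sep 8: 772 on hand, pool $3,154.90 (≈ $4.0867 each)
Sep 10, sell 610: 610/772 × $3,154.90 → $2,492.86
After Sep 12: 434 on hand, pool $1,178.84 (≈ $2.7162 each)
Sep 15, sell 266: 266/434 × $1,178.84 → $722.51
Total COGS = $2,492.86 + $722.51 = $3,215.37
Ending inventory (cost pool remaining) = $456.33
Check: goods available $3,671.70 = COGS $3,215.37 + ending $456.33

COGS = $3,215.37; ending inventory = $456.33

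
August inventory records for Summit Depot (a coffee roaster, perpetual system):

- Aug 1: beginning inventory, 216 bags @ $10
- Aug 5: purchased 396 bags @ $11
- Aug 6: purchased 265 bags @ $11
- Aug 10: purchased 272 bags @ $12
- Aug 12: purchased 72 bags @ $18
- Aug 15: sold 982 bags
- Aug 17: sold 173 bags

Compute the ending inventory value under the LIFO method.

Aug 15, 982 sold [LIFO — newest first]: 72 @ $18 + 272 @ $12 + 265 @ $11 + 373 @ $11 = $11,578
Aug 17, 173 sold [LIFO — newest first]: 23 @ $11 + 150 @ $10 = $1,753
Total COGS = $11,578 + $1,753 = $13,331
Ending inventory: 66 @ $10 = $660

Ending inventory = $660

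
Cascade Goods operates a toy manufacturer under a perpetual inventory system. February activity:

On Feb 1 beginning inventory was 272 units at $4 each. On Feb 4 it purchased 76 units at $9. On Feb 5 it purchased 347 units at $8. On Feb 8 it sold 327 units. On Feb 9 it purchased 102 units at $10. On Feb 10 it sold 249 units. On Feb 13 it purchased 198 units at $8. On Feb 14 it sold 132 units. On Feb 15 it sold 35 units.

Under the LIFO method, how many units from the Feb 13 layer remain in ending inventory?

31

Feb 8, 327 sold [LIFO — newest first]: 327 @ $8 = $2,616
Feb 10, 249 sold [LIFO — newest first]: 102 @ $10 + 20 @ $8 + 76 @ $9 + 51 @ $4 = $2,068
Feb 14, 132 sold [LIFO — newest first]: 132 @ $8 = $1,056
Feb 15, 35 sold [LIFO — newest first]: 35 @ $8 = $280
Total COGS = $2,616 + $2,068 + $1,056 + $280 = $6,020
Ending inventory: 221 @ $4 + 31 @ $8 = $1,132
Check: goods available $7,152 = COGS $6,020 + ending $1,132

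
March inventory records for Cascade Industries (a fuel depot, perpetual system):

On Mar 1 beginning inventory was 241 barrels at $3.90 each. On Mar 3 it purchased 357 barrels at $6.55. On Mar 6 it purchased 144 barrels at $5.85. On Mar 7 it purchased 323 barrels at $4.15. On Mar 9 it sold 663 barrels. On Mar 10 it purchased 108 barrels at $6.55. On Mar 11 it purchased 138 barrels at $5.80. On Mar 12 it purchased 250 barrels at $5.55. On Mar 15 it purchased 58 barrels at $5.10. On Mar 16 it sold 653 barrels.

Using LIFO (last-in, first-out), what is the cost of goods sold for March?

Mar 9, 663 sold [LIFO — newest first]: 323 @ $4.15 + 144 @ $5.85 + 196 @ $6.55 = $3,466.65
Mar 16, 653 sold [LIFO — newest first]: 58 @ $5.10 + 250 @ $5.55 + 138 @ $5.80 + 108 @ $6.55 + 99 @ $6.55 = $3,839.55
Total COGS = $3,466.65 + $3,839.55 = $7,306.20
Ending inventory: 241 @ $3.90 + 62 @ $6.55 = $1,346.00

COGS = $7,306.20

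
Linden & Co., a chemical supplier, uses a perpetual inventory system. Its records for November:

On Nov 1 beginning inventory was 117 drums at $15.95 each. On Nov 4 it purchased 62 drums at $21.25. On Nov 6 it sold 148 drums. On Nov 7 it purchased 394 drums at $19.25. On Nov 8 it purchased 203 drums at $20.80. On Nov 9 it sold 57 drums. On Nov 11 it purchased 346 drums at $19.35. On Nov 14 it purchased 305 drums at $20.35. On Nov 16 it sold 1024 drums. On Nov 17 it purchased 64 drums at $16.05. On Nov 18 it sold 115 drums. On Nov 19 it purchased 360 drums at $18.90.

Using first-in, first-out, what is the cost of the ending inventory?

Nov 6, 148 sold [FIFO — oldest first]: 117 @ $15.95 + 31 @ $21.25 = $2,524.90
Nov 9, 57 sold [FIFO — oldest first]: 31 @ $21.25 + 26 @ $19.25 = $1,159.25
Nov 16, 1024 sold [FIFO — oldest first]: 368 @ $19.25 + 203 @ $20.80 + 346 @ $19.35 + 107 @ $20.35 = $20,178.95
Nov 18, 115 sold [FIFO — oldest first]: 115 @ $20.35 = $2,340.25
Total COGS = $2,524.90 + $1,159.25 + $20,178.95 + $2,340.25 = $26,203.35
Ending inventory: 83 @ $20.35 + 64 @ $16.05 + 360 @ $18.90 = $9,520.25

Ending inventory = $9,520.25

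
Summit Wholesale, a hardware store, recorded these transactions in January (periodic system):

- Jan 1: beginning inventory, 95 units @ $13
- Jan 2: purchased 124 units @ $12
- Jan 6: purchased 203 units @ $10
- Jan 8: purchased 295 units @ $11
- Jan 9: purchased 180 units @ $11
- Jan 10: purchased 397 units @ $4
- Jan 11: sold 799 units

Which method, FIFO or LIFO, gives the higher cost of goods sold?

FIFO COGS: 95 @ $13 + 124 @ $12 + 203 @ $10 + 295 @ $11 + 82 @ $11 = $8,900
LIFO COGS: 397 @ $4 + 180 @ $11 + 222 @ $11 = $6,010

FIFO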